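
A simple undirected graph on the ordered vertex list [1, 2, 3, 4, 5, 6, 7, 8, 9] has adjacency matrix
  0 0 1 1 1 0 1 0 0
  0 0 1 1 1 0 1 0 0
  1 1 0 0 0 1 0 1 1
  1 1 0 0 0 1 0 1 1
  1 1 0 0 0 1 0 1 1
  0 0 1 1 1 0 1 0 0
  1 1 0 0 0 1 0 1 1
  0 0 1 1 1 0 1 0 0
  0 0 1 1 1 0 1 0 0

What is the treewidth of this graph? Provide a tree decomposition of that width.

The largest bag has 5 vertices, giving width 4; this decomposition certifies tw(G) ≤ 4. For the lower bound: the 5 vertex sets {2,3}, {4,6}, {7,9}, {5}, {8} are disjoint, each induces a connected subgraph, and every pair is joined by at least one edge of G. Contracting each set to a single vertex therefore yields K_{5} as a minor, and since treewidth is minor-monotone, tw(G) ≥ tw(K_{5}) = 4. Combining the bounds, tw(G) = 4.

Treewidth 4.
One such decomposition:
Bags: B1 = {2, 3, 4, 5, 7}  B2 = {3, 4, 5, 6, 7}  B3 = {3, 4, 5, 7, 9}  B4 = {3, 4, 5, 7, 8}  B5 = {1, 3, 4, 5, 7}
Tree: B1–B2, B2–B3, B3–B4, B4–B5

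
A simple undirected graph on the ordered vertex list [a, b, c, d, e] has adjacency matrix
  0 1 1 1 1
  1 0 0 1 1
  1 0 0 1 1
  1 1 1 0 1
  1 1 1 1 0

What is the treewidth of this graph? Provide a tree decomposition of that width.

Treewidth 3.
One such decomposition:
Bags: B1 = {a, c, d, e}  B2 = {a, b, d, e}
Tree: B1–B2

The largest bag has 4 vertices, giving width 3; this decomposition certifies tw(G) ≤ 3. Conversely, {a, c, d, e} is a clique of size 4, and the vertices of any clique must share a bag in every tree decomposition; so some bag has ≥ 4 vertices and tw(G) ≥ 3. Therefore the treewidth is 3.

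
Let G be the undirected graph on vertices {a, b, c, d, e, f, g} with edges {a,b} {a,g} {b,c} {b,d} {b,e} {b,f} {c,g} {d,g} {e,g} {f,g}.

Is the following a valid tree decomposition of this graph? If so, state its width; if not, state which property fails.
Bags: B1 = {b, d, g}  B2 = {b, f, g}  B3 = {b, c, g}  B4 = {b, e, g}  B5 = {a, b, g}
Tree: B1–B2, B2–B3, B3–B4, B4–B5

Yes; width 2.

Checking the three conditions: (i) the bags cover all of {a, b, c, d, e, f, g}; (ii) for each edge, some bag contains both endpoints; (iii) the bags containing any fixed vertex form a subtree. All hold, so the decomposition is valid with width 3 − 1 = 2.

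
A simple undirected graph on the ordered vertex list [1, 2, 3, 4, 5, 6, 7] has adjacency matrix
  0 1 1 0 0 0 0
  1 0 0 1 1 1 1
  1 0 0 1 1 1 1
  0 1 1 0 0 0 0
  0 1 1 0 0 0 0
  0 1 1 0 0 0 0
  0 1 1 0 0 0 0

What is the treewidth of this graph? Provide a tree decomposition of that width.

Every bag has size at most 3, so the width is 3 − 1 = 2 and tw(G) ≤ 2. Since 2–7–3–6–2 is a cycle in G, G is not acyclic. Forests are exactly the graphs of treewidth ≤ 1, so tw(G) ≥ 2. Combining the bounds, tw(G) = 2.

Treewidth 2.
One optimal decomposition is:
Bags: B1 = {2, 3, 7}  B2 = {2, 3, 6}  B3 = {2, 3, 4}  B4 = {2, 3, 5}  B5 = {1, 2, 3}
Tree: B1–B2, B2–B3, B3–B4, B4–B5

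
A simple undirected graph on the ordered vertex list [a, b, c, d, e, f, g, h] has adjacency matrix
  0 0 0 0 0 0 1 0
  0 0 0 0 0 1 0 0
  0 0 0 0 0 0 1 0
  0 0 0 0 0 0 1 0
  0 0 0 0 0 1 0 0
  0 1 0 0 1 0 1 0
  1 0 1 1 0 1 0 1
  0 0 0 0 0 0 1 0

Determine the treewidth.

A width-1 tree decomposition is:
Bags: B1 = {f, g}  B2 = {d, g}  B3 = {g, h}  B4 = {a, g}  B5 = {c, g}  B6 = {e, f}  B7 = {b, f}
Tree: B1–B2, B2–B3, B3–B4, B3–B5, B1–B6, B1–B7
Every bag has size at most 2, so the width is 2 − 1 = 1 and tw(G) ≤ 1. Since G has at least one edge (e.g. g–f), it is not an edgeless graph, so tw(G) ≥ 1. Therefore the treewidth is 1.

1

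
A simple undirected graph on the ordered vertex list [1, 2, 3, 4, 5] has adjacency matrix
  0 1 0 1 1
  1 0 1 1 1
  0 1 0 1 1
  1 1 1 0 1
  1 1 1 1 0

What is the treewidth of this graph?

A width-3 tree decomposition is:
Bags: B1 = {2, 3, 4, 5}  B2 = {1, 2, 4, 5}
Tree: B1–B2
Every bag has size at most 4, so the width is 4 − 1 = 3 and tw(G) ≤ 3. For the lower bound, the 4 vertices {1, 2, 4, 5} are pairwise adjacent, and any tree decomposition puts a clique entirely inside one bag — forcing width ≥ 3. Hence tw(G) = 3 exactly.

3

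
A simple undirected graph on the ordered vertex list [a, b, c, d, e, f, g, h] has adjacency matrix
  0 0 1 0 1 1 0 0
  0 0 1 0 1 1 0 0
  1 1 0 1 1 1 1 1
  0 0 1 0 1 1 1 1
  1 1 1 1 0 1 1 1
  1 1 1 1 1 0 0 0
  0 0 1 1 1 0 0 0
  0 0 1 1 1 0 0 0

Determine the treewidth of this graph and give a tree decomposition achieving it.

Each bag holds 4 vertices, so the decomposition has width 3, which upper-bounds the treewidth. Conversely, {c, d, e, g} is a clique of size 4, and the vertices of any clique must share a bag in every tree decomposition; so some bag has ≥ 4 vertices and tw(G) ≥ 3. Hence tw(G) = 3 exactly.

Treewidth 3.
One such decomposition:
Bags: B1 = {c, d, e, f}  B2 = {a, c, e, f}  B3 = {c, d, e, g}  B4 = {c, d, e, h}  B5 = {b, c, e, f}
Tree: B1–B2, B1–B3, B1–B4, B1–B5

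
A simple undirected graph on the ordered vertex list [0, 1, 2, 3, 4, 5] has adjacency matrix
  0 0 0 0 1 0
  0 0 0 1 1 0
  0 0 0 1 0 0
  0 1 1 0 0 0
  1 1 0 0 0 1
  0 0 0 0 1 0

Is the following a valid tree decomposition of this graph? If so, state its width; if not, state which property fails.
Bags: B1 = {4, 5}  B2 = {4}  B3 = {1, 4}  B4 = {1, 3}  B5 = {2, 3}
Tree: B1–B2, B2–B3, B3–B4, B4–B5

A tree decomposition must satisfy three properties: every vertex lies in some bag; for every edge, both endpoints lie together in some bag; and for every vertex, the bags containing it form a connected subtree. Here vertex 0 appears in no bag, so the decomposition is invalid.

No — vertex 0 appears in no bag.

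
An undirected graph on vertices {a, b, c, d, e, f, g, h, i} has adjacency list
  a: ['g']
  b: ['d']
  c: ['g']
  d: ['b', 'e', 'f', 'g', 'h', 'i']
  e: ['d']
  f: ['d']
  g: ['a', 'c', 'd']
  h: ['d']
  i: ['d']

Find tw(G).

A width-1 tree decomposition is:
Bags: B1 = {d, g}  B2 = {d, h}  B3 = {b, d}  B4 = {d, e}  B5 = {c, g}  B6 = {d, f}  B7 = {d, i}  B8 = {a, g}
Tree: B1–B2, B2–B3, B3–B4, B1–B5, B3–B6, B3–B7, B5–B8
The largest bag has 2 vertices, giving width 1; this decomposition certifies tw(G) ≤ 1. Any graph with an edge has treewidth ≥ 1, and G has the edge g–d. The upper and lower bounds meet at 1, so that is the treewidth.

1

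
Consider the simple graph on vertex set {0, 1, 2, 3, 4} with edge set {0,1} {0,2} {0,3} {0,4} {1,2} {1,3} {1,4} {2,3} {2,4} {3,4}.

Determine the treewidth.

A width-4 tree decomposition is:
Bags: B1 = {0, 1, 2, 3, 4}
Tree: (single bag)
A single bag containing all 5 vertices is trivially a valid decomposition of width 4. Conversely, {0, 1, 2, 3, 4} is a clique of size 5, and the vertices of any clique must share a bag in every tree decomposition; so some bag has ≥ 5 vertices and tw(G) ≥ 4. Therefore the treewidth is 4.

4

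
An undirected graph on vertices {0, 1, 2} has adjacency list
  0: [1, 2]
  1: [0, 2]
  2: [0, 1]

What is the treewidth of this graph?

2

A width-2 tree decomposition is:
Bags: B1 = {0, 1, 2}
Tree: (single bag)
With just one bag of size 3, the width is 3 − 1 = 2, so tw(G) ≤ 2. For the lower bound, the 3 vertices {0, 1, 2} are pairwise adjacent, and any tree decomposition puts a clique entirely inside one bag — forcing width ≥ 2. Combining the bounds, tw(G) = 2.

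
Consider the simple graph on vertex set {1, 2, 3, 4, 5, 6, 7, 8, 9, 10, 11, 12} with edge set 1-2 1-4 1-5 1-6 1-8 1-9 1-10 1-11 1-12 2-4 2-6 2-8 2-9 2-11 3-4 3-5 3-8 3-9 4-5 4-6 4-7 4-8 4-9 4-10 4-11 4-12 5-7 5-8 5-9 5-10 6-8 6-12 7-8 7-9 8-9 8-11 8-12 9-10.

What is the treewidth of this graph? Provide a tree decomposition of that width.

The largest bag has 5 vertices, giving width 4; this decomposition certifies tw(G) ≤ 4. For the lower bound, the 5 vertices {1, 2, 4, 8, 9} are pairwise adjacent, and any tree decomposition puts a clique entirely inside one bag — forcing width ≥ 4. The upper and lower bounds meet at 4, so that is the treewidth.

Treewidth 4.
Bags: B1 = {3, 4, 5, 8, 9}  B2 = {1, 4, 5, 8, 9}  B3 = {1, 2, 4, 8, 9}  B4 = {1, 2, 4, 6, 8}  B5 = {4, 5, 7, 8, 9}  B6 = {1, 4, 6, 8, 12}  B7 = {1, 2, 4, 8, 11}  B8 = {1, 4, 5, 9, 10}
Tree: B1–B2, B2–B3, B3–B4, B2–B5, B4–B6, B3–B7, B2–B8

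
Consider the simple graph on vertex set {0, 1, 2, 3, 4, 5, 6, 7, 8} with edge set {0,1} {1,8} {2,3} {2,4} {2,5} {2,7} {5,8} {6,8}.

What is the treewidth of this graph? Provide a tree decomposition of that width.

Every bag has size at most 2, so the width is 2 − 1 = 1 and tw(G) ≤ 1. Since G has at least one edge (e.g. 4–2), it is not an edgeless graph, so tw(G) ≥ 1. The upper and lower bounds meet at 1, so that is the treewidth.

Treewidth 1.
Bags: B1 = {2, 4}  B2 = {2, 5}  B3 = {5, 8}  B4 = {2, 7}  B5 = {1, 8}  B6 = {6, 8}  B7 = {2, 3}  B8 = {0, 1}
Tree: B1–B2, B2–B3, B1–B4, B3–B5, B3–B6, B2–B7, B5–B8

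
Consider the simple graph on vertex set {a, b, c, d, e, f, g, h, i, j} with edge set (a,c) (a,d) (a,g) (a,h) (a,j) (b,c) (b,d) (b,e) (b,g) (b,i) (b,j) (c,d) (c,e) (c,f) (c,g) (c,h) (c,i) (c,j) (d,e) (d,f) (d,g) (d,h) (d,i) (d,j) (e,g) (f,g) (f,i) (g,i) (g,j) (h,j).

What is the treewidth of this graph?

4

A width-4 tree decomposition is:
Bags: B1 = {b, c, d, g, j}  B2 = {b, c, d, e, g}  B3 = {b, c, d, g, i}  B4 = {a, c, d, g, j}  B5 = {c, d, f, g, i}  B6 = {a, c, d, h, j}
Tree: B1–B2, B2–B3, B1–B4, B3–B5, B4–B6
Every bag has size at most 5, so the width is 5 − 1 = 4 and tw(G) ≤ 4. For the lower bound, the 5 vertices {a, c, d, g, j} are pairwise adjacent, and any tree decomposition puts a clique entirely inside one bag — forcing width ≥ 4. Therefore the treewidth is 4.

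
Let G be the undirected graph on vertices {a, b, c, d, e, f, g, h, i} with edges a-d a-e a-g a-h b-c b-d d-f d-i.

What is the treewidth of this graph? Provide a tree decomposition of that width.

Treewidth 1.
Bags: B1 = {a, d}  B2 = {b, d}  B3 = {d, f}  B4 = {a, e}  B5 = {a, h}  B6 = {d, i}  B7 = {b, c}  B8 = {a, g}
Tree: B1–B2, B2–B3, B1–B4, B1–B5, B2–B6, B2–B7, B1–B8

Each bag holds 2 vertices, so the decomposition has width 1, which upper-bounds the treewidth. Any graph with an edge has treewidth ≥ 1, and G has the edge a–d. Hence tw(G) = 1 exactly.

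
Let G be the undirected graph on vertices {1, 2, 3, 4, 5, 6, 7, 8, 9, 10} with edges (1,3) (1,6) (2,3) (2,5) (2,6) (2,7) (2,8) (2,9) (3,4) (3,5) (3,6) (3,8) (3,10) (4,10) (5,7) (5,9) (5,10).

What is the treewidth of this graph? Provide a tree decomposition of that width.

Each bag holds 3 vertices, so the decomposition has width 2, which upper-bounds the treewidth. Conversely, {2, 5, 9} is a clique of size 3, and the vertices of any clique must share a bag in every tree decomposition; so some bag has ≥ 3 vertices and tw(G) ≥ 2. Therefore the treewidth is 2.

Treewidth 2.
One optimal decomposition is:
Bags: B1 = {2, 3, 8}  B2 = {2, 3, 6}  B3 = {2, 3, 5}  B4 = {3, 5, 10}  B5 = {3, 4, 10}  B6 = {1, 3, 6}  B7 = {2, 5, 7}  B8 = {2, 5, 9}
Tree: B1–B2, B2–B3, B3–B4, B4–B5, B2–B6, B3–B7, B3–B8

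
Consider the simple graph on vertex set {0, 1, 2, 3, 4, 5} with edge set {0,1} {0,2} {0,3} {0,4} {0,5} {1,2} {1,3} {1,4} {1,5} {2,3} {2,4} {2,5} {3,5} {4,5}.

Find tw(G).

4

A width-4 tree decomposition is:
Bags: B1 = {0, 1, 2, 4, 5}  B2 = {0, 1, 2, 3, 5}
Tree: B1–B2
Each bag holds 5 vertices, so the decomposition has width 4, which upper-bounds the treewidth. Conversely, {0, 1, 2, 3, 5} is a clique of size 5, and the vertices of any clique must share a bag in every tree decomposition; so some bag has ≥ 5 vertices and tw(G) ≥ 4. Therefore the treewidth is 4.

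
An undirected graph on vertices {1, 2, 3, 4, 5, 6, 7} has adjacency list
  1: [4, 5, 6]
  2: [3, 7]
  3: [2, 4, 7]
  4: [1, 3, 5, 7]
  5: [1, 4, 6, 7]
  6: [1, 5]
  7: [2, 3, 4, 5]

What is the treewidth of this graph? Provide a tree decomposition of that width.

Treewidth 2.
One optimal decomposition is:
Bags: B1 = {3, 4, 7}  B2 = {4, 5, 7}  B3 = {1, 4, 5}  B4 = {2, 3, 7}  B5 = {1, 5, 6}
Tree: B1–B2, B2–B3, B1–B4, B3–B5

Each bag holds 3 vertices, so the decomposition has width 2, which upper-bounds the treewidth. For the lower bound, the 3 vertices {2, 3, 7} are pairwise adjacent, and any tree decomposition puts a clique entirely inside one bag — forcing width ≥ 2. The upper and lower bounds meet at 2, so that is the treewidth.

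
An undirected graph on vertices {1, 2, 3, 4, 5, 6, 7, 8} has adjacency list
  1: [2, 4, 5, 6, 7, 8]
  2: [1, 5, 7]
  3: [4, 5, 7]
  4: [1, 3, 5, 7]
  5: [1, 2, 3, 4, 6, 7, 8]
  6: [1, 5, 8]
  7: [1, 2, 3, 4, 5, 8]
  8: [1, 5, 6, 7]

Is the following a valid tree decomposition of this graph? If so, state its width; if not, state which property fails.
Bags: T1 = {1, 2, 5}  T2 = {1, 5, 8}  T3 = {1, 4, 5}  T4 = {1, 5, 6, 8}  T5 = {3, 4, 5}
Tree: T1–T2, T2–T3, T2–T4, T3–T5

A tree decomposition must satisfy three properties: every vertex lies in some bag; for every edge, both endpoints lie together in some bag; and for every vertex, the bags containing it form a connected subtree. Here vertex 7 appears in no bag, so the decomposition is invalid.

No — vertex 7 appears in no bag.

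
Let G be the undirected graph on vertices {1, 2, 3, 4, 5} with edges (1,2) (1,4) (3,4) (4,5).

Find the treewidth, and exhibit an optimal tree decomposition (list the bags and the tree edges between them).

Every bag has size at most 2, so the width is 2 − 1 = 1 and tw(G) ≤ 1. G has an edge, so its treewidth is at least 1. Combining the bounds, tw(G) = 1.

Treewidth 1.
Bags: B1 = {1, 2}  B2 = {1, 4}  B3 = {4, 5}  B4 = {3, 4}
Tree: B1–B2, B2–B3, B2–B4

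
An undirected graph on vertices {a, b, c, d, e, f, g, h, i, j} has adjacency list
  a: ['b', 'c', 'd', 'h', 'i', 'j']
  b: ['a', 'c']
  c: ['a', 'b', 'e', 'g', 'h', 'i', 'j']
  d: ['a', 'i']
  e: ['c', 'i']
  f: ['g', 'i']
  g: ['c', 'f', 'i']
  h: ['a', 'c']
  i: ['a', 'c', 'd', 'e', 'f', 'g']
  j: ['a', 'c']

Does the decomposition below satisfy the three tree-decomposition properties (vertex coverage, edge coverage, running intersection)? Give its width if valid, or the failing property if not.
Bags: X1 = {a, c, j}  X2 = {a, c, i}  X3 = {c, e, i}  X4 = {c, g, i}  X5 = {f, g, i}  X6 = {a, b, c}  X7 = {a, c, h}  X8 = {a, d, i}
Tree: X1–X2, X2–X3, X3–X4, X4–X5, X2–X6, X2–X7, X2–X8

Checking the three conditions: (i) the bags cover all of {a, b, c, d, e, f, g, h, i, j}; (ii) for each edge, some bag contains both endpoints; (iii) the bags containing any fixed vertex form a subtree. All hold, so the decomposition is valid with width 3 − 1 = 2.

Yes; width 2.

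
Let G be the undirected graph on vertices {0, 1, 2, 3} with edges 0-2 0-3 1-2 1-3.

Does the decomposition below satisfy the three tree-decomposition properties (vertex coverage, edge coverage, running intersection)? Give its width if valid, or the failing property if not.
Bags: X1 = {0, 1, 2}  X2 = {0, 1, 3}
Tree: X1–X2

Yes; width 2.

Vertex coverage: the bags together contain {0, 1, 2, 3}, the full vertex set. Edge coverage: each edge of G has both endpoints in at least one bag. Running intersection: for every vertex, the bags containing it form a connected subtree. All three properties hold, so this is a valid tree decomposition of width max|bag| − 1 = 2, and hence tw(G) ≤ 2.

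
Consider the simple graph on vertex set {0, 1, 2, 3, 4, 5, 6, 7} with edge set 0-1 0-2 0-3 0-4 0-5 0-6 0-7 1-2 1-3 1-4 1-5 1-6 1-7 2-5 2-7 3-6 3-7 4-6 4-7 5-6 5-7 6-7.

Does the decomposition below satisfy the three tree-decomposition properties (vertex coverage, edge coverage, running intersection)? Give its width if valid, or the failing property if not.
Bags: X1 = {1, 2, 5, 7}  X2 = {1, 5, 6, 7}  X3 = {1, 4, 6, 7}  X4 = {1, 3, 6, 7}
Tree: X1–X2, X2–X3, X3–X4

No — vertex 0 appears in no bag.

A tree decomposition must satisfy three properties: every vertex lies in some bag; for every edge, both endpoints lie together in some bag; and for every vertex, the bags containing it form a connected subtree. Here vertex 0 appears in no bag, so the decomposition is invalid.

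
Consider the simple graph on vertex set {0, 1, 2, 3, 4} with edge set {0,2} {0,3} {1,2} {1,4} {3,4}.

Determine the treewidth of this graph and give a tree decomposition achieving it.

Treewidth 2.
Bags: B1 = {0, 1, 2}  B2 = {0, 1, 4}  B3 = {0, 3, 4}
Tree: B1–B2, B2–B3

Each bag holds 3 vertices, so the decomposition has width 2, which upper-bounds the treewidth. For the lower bound, G contains the cycle 0–2–1–4–3–0, so G is not a forest; only forests have treewidth ≤ 1, hence tw(G) ≥ 2. Combining the bounds, tw(G) = 2.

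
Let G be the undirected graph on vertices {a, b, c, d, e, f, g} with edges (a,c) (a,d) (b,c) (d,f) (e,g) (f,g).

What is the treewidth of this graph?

A width-1 tree decomposition is:
Bags: B1 = {b, c}  B2 = {a, c}  B3 = {a, d}  B4 = {d, f}  B5 = {f, g}  B6 = {e, g}
Tree: B1–B2, B2–B3, B3–B4, B4–B5, B5–B6
The largest bag has 2 vertices, giving width 1; this decomposition certifies tw(G) ≤ 1. G has an edge, so its treewidth is at least 1. Combining the bounds, tw(G) = 1.

1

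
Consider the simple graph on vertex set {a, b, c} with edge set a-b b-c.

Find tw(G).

A width-1 tree decomposition is:
Bags: B1 = {a, b}  B2 = {b, c}
Tree: B1–B2
Every bag has size at most 2, so the width is 2 − 1 = 1 and tw(G) ≤ 1. Any graph with an edge has treewidth ≥ 1, and G has the edge a–b. The upper and lower bounds meet at 1, so that is the treewidth.

1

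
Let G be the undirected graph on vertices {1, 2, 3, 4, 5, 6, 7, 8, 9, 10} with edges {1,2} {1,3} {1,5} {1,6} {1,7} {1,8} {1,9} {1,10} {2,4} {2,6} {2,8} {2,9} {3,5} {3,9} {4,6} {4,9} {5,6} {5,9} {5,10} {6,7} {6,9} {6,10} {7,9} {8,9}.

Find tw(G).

3

A width-3 tree decomposition is:
Bags: B1 = {2, 4, 6, 9}  B2 = {1, 2, 6, 9}  B3 = {1, 5, 6, 9}  B4 = {1, 3, 5, 9}  B5 = {1, 5, 6, 10}  B6 = {1, 6, 7, 9}  B7 = {1, 2, 8, 9}
Tree: B1–B2, B2–B3, B3–B4, B3–B5, B3–B6, B2–B7
Every bag has size at most 4, so the width is 4 − 1 = 3 and tw(G) ≤ 3. For the lower bound, the 4 vertices {1, 2, 8, 9} are pairwise adjacent, and any tree decomposition puts a clique entirely inside one bag — forcing width ≥ 3. Hence tw(G) = 3 exactly.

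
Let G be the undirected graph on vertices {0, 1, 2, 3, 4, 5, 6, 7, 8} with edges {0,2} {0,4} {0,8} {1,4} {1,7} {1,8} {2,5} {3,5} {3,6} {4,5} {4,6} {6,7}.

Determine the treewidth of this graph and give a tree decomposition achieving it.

Treewidth 3.
One such decomposition:
Bags: B1 = {2, 3, 5, 6}  B2 = {2, 4, 5, 6}  B3 = {0, 2, 4, 6}  B4 = {0, 4, 6, 7}  B5 = {0, 1, 4, 7}  B6 = {0, 1, 7, 8}
Tree: B1–B2, B2–B3, B3–B4, B4–B5, B5–B6

Every bag has size at most 4, so the width is 4 − 1 = 3 and tw(G) ≤ 3. For the lower bound: the 4 vertex sets {2,3,5}, {6}, {4}, {0,1,7,8} are disjoint, each induces a connected subgraph, and every pair is joined by at least one edge of G. Contracting each set to a single vertex therefore yields K_{4} as a minor, and since treewidth is minor-monotone, tw(G) ≥ tw(K_{4}) = 3. Combining the bounds, tw(G) = 3.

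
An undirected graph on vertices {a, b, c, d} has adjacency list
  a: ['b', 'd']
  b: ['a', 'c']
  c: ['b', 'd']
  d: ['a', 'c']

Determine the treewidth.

A width-2 tree decomposition is:
Bags: B1 = {a, c, d}  B2 = {a, b, c}
Tree: B1–B2
The largest bag has 3 vertices, giving width 2; this decomposition certifies tw(G) ≤ 2. Since a–d–c–b–a is a cycle in G, G is not acyclic. Forests are exactly the graphs of treewidth ≤ 1, so tw(G) ≥ 2. The upper and lower bounds meet at 2, so that is the treewidth.

2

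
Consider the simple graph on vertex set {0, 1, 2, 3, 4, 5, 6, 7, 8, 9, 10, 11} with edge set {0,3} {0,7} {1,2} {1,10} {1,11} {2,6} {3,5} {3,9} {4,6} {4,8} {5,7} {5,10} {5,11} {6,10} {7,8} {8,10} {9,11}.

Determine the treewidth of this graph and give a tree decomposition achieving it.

Treewidth 3.
One such decomposition:
Bags: B1 = {2, 4, 6, 8}  B2 = {2, 6, 8, 10}  B3 = {1, 2, 8, 10}  B4 = {1, 7, 8, 10}  B5 = {1, 5, 7, 10}  B6 = {1, 5, 7, 11}  B7 = {0, 5, 7, 11}  B8 = {0, 3, 5, 11}  B9 = {0, 3, 9, 11}
Tree: B1–B2, B2–B3, B3–B4, B4–B5, B5–B6, B6–B7, B7–B8, B8–B9

Each bag holds 4 vertices, so the decomposition has width 3, which upper-bounds the treewidth. For the lower bound: the 4 vertex sets {2,4,6}, {8}, {10}, {1,5,7,11} are disjoint, each induces a connected subgraph, and every pair is joined by at least one edge of G. Contracting each set to a single vertex therefore yields K_{4} as a minor, and since treewidth is minor-monotone, tw(G) ≥ tw(K_{4}) = 3. Therefore the treewidth is 3.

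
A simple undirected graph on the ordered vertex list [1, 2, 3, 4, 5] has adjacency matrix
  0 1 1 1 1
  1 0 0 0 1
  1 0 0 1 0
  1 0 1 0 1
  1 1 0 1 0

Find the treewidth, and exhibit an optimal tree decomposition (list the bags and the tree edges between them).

Treewidth 2.
One such decomposition:
Bags: B1 = {1, 4, 5}  B2 = {1, 2, 5}  B3 = {1, 3, 4}
Tree: B1–B2, B1–B3

The largest bag has 3 vertices, giving width 2; this decomposition certifies tw(G) ≤ 2. On the other hand G contains the 3-clique {1, 2, 5}. A clique must lie in a single bag of any decomposition, so no decomposition can have width below 2. The upper and lower bounds meet at 2, so that is the treewidth.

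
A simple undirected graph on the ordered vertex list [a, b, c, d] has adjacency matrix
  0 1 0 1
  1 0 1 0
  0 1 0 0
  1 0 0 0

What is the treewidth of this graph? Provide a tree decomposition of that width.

Treewidth 1.
One optimal decomposition is:
Bags: B1 = {a, b}  B2 = {a, d}  B3 = {b, c}
Tree: B1–B2, B1–B3

Every bag has size at most 2, so the width is 2 − 1 = 1 and tw(G) ≤ 1. Since G has at least one edge (e.g. b–a), it is not an edgeless graph, so tw(G) ≥ 1. The upper and lower bounds meet at 1, so that is the treewidth.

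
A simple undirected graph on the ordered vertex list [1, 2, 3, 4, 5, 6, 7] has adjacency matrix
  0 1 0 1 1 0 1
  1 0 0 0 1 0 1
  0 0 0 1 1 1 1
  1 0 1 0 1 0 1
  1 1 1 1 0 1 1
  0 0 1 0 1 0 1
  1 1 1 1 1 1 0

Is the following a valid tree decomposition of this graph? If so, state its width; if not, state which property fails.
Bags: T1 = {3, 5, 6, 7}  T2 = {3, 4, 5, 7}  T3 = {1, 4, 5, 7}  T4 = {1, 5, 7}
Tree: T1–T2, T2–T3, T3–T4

No — vertex 2 appears in no bag.

A tree decomposition must satisfy three properties: every vertex lies in some bag; for every edge, both endpoints lie together in some bag; and for every vertex, the bags containing it form a connected subtree. Here vertex 2 appears in no bag, so the decomposition is invalid.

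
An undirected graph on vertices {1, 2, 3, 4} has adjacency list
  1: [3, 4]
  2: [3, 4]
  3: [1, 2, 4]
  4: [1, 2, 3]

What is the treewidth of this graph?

2

A width-2 tree decomposition is:
Bags: B1 = {2, 3, 4}  B2 = {1, 3, 4}
Tree: B1–B2
Every bag has size at most 3, so the width is 3 − 1 = 2 and tw(G) ≤ 2. For the lower bound, the 3 vertices {1, 3, 4} are pairwise adjacent, and any tree decomposition puts a clique entirely inside one bag — forcing width ≥ 2. Hence tw(G) = 2 exactly.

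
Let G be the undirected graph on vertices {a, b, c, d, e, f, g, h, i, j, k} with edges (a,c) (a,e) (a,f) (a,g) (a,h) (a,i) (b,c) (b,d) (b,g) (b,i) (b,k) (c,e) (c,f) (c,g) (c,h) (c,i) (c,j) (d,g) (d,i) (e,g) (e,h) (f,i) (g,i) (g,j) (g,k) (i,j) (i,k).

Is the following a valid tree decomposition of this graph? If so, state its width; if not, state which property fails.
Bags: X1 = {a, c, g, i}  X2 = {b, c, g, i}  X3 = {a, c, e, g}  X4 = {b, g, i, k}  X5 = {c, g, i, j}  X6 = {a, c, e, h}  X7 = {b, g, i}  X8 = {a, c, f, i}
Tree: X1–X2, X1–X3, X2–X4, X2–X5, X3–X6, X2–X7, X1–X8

A tree decomposition must satisfy three properties: every vertex lies in some bag; for every edge, both endpoints lie together in some bag; and for every vertex, the bags containing it form a connected subtree. Here vertex d appears in no bag, so the decomposition is invalid.

No — vertex d appears in no bag.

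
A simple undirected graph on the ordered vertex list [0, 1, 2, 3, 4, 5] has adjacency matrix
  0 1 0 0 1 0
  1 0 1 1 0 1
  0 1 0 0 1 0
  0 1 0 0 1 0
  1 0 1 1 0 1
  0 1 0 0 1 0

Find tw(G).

A width-2 tree decomposition is:
Bags: B1 = {1, 3, 4}  B2 = {1, 4, 5}  B3 = {1, 2, 4}  B4 = {0, 1, 4}
Tree: B1–B2, B2–B3, B3–B4
Each bag holds 3 vertices, so the decomposition has width 2, which upper-bounds the treewidth. The edges 3–4–5–1–3 form a cycle, so G is not a tree and its treewidth is at least 2. Therefore the treewidth is 2.

2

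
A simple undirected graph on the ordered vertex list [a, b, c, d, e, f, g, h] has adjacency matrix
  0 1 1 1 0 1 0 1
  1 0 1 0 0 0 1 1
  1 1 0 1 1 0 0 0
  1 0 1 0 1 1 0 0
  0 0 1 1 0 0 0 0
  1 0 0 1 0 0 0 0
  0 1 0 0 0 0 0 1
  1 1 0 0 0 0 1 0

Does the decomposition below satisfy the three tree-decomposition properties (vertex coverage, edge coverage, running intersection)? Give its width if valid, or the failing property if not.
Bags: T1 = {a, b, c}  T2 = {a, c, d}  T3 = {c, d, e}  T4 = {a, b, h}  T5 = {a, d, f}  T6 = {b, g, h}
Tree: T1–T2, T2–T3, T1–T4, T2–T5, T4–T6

Vertex coverage: the bags together contain {a, b, c, d, e, f, g, h}, the full vertex set. Edge coverage: each edge of G has both endpoints in at least one bag. Running intersection: for every vertex, the bags containing it form a connected subtree. All three properties hold, so this is a valid tree decomposition of width max|bag| − 1 = 2, and hence tw(G) ≤ 2.

Yes; width 2.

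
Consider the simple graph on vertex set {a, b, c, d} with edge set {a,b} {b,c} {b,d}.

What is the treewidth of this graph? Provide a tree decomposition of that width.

The largest bag has 2 vertices, giving width 1; this decomposition certifies tw(G) ≤ 1. Since G has at least one edge (e.g. c–b), it is not an edgeless graph, so tw(G) ≥ 1. The upper and lower bounds meet at 1, so that is the treewidth.

Treewidth 1.
Bags: B1 = {b, c}  B2 = {b, d}  B3 = {a, b}
Tree: B1–B2, B2–B3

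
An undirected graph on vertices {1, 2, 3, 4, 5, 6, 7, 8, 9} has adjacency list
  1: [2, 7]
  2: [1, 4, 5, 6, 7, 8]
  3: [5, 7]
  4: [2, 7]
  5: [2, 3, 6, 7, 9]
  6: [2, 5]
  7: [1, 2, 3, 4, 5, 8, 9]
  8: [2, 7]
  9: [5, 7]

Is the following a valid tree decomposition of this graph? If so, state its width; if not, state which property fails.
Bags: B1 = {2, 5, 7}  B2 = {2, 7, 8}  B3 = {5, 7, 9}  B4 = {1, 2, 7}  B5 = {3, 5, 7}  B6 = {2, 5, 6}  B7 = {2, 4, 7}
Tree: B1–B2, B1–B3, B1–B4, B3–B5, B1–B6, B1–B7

Every vertex of G appears in some bag (union = {1, 2, 3, 4, 5, 6, 7, 8, 9}); every edge is covered by a bag; and for each vertex v the set of bags containing v is connected in the bag tree. The decomposition is therefore valid. The largest bag has 3 vertices, so the width is 2.

Yes; width 2.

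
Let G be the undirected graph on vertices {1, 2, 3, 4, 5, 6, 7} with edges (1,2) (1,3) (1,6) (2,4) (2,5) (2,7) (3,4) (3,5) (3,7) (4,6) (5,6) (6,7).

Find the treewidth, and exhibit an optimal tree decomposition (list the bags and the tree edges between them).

Every bag has size at most 4, so the width is 4 − 1 = 3 and tw(G) ≤ 3. For the lower bound: the 4 vertex sets {3,5}, {4,6}, {2}, {1} are disjoint, each induces a connected subgraph, and every pair is joined by at least one edge of G. Contracting each set to a single vertex therefore yields K_{4} as a minor, and since treewidth is minor-monotone, tw(G) ≥ tw(K_{4}) = 3. Therefore the treewidth is 3.

Treewidth 3.
Bags: B1 = {2, 3, 5, 6}  B2 = {2, 3, 4, 6}  B3 = {1, 2, 3, 6}  B4 = {2, 3, 6, 7}
Tree: B1–B2, B2–B3, B3–B4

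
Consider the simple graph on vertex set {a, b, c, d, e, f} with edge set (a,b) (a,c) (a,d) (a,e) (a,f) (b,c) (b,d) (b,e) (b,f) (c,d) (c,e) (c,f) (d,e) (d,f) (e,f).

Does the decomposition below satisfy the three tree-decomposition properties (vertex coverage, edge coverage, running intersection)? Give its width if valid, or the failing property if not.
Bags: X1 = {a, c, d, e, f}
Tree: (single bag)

No — vertex b appears in no bag.

A tree decomposition must satisfy three properties: every vertex lies in some bag; for every edge, both endpoints lie together in some bag; and for every vertex, the bags containing it form a connected subtree. Here vertex b appears in no bag, so the decomposition is invalid.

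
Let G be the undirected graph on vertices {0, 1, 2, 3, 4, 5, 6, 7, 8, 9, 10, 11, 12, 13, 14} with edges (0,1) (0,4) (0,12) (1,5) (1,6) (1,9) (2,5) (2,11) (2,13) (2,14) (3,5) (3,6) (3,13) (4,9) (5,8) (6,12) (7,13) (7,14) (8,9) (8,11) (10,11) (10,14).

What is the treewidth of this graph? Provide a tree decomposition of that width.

Treewidth 3.
One such decomposition:
Bags: B1 = {7, 10, 13, 14}  B2 = {2, 10, 13, 14}  B3 = {2, 10, 11, 13}  B4 = {2, 3, 11, 13}  B5 = {2, 3, 5, 11}  B6 = {3, 5, 8, 11}  B7 = {3, 5, 6, 8}  B8 = {1, 5, 6, 8}  B9 = {1, 6, 8, 9}  B10 = {1, 6, 9, 12}  B11 = {0, 1, 9, 12}  B12 = {0, 4, 9, 12}
Tree: B1–B2, B2–B3, B3–B4, B4–B5, B5–B6, B6–B7, B7–B8, B8–B9, B9–B10, B10–B11, B11–B12

Every bag has size at most 4, so the width is 4 − 1 = 3 and tw(G) ≤ 3. For the lower bound: the 4 vertex sets {7,10,14}, {13}, {2}, {3,5,8,11} are disjoint, each induces a connected subgraph, and every pair is joined by at least one edge of G. Contracting each set to a single vertex therefore yields K_{4} as a minor, and since treewidth is minor-monotone, tw(G) ≥ tw(K_{4}) = 3. Therefore the treewidth is 3.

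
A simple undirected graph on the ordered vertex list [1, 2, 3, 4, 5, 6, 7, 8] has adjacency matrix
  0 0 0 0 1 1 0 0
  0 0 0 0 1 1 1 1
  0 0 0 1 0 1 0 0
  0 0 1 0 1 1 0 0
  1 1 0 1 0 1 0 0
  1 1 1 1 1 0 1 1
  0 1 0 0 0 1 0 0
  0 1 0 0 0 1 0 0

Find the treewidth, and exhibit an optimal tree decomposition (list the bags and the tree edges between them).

Every bag has size at most 3, so the width is 3 − 1 = 2 and tw(G) ≤ 2. For the lower bound, the 3 vertices {1, 5, 6} are pairwise adjacent, and any tree decomposition puts a clique entirely inside one bag — forcing width ≥ 2. Hence tw(G) = 2 exactly.

Treewidth 2.
One optimal decomposition is:
Bags: B1 = {4, 5, 6}  B2 = {2, 5, 6}  B3 = {2, 6, 8}  B4 = {3, 4, 6}  B5 = {1, 5, 6}  B6 = {2, 6, 7}
Tree: B1–B2, B2–B3, B1–B4, B1–B5, B3–B6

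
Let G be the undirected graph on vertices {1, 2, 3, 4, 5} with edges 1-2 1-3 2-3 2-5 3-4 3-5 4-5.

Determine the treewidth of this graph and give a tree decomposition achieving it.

Treewidth 2.
One such decomposition:
Bags: B1 = {2, 3, 5}  B2 = {1, 2, 3}  B3 = {3, 4, 5}
Tree: B1–B2, B1–B3

Each bag holds 3 vertices, so the decomposition has width 2, which upper-bounds the treewidth. Conversely, {1, 2, 3} is a clique of size 3, and the vertices of any clique must share a bag in every tree decomposition; so some bag has ≥ 3 vertices and tw(G) ≥ 2. Therefore the treewidth is 2.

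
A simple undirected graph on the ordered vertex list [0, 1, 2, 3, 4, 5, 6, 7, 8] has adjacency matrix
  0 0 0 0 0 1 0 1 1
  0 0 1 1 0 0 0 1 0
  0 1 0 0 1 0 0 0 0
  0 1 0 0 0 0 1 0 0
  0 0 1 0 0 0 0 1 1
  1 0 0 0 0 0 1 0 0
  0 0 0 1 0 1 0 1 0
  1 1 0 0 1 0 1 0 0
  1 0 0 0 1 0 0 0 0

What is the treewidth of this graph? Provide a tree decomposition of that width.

Treewidth 3.
Bags: B1 = {0, 3, 5, 6}  B2 = {0, 3, 6, 7}  B3 = {0, 1, 3, 7}  B4 = {0, 1, 7, 8}  B5 = {1, 4, 7, 8}  B6 = {1, 2, 4, 8}
Tree: B1–B2, B2–B3, B3–B4, B4–B5, B5–B6

Every bag has size at most 4, so the width is 4 − 1 = 3 and tw(G) ≤ 3. For the lower bound: the 4 vertex sets {3,5,6}, {0}, {7}, {1,2,4,8} are disjoint, each induces a connected subgraph, and every pair is joined by at least one edge of G. Contracting each set to a single vertex therefore yields K_{4} as a minor, and since treewidth is minor-monotone, tw(G) ≥ tw(K_{4}) = 3. The upper and lower bounds meet at 3, so that is the treewidth.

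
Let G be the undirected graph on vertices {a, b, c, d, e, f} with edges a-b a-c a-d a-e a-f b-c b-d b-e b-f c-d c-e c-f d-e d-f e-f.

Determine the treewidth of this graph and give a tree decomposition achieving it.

A single bag containing all 6 vertices is trivially a valid decomposition of width 5. On the other hand G contains the 6-clique {a, b, c, d, e, f}. A clique must lie in a single bag of any decomposition, so no decomposition can have width below 5. The upper and lower bounds meet at 5, so that is the treewidth.

Treewidth 5.
Bags: B1 = {a, b, c, d, e, f}
Tree: (single bag)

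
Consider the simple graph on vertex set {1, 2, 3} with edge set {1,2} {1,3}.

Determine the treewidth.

A width-1 tree decomposition is:
Bags: B1 = {1, 2}  B2 = {1, 3}
Tree: B1–B2
The largest bag has 2 vertices, giving width 1; this decomposition certifies tw(G) ≤ 1. Any graph with an edge has treewidth ≥ 1, and G has the edge 1–2. Hence tw(G) = 1 exactly.

1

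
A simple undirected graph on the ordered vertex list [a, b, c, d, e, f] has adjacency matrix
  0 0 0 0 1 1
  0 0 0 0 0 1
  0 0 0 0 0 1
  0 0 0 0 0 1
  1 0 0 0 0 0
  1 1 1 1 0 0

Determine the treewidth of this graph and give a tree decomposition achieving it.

Treewidth 1.
Bags: B1 = {a, f}  B2 = {a, e}  B3 = {b, f}  B4 = {d, f}  B5 = {c, f}
Tree: B1–B2, B1–B3, B3–B4, B3–B5

Each bag holds 2 vertices, so the decomposition has width 1, which upper-bounds the treewidth. G has an edge, so its treewidth is at least 1. The upper and lower bounds meet at 1, so that is the treewidth.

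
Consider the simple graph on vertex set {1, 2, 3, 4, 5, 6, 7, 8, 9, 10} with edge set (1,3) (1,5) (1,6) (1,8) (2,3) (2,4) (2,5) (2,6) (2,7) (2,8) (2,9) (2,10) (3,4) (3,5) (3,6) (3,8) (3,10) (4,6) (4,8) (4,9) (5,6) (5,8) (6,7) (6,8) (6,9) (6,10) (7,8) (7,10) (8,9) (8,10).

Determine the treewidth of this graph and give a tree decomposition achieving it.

Treewidth 4.
One optimal decomposition is:
Bags: B1 = {2, 3, 4, 6, 8}  B2 = {2, 3, 5, 6, 8}  B3 = {2, 3, 6, 8, 10}  B4 = {2, 4, 6, 8, 9}  B5 = {2, 6, 7, 8, 10}  B6 = {1, 3, 5, 6, 8}
Tree: B1–B2, B2–B3, B1–B4, B3–B5, B2–B6

The largest bag has 5 vertices, giving width 4; this decomposition certifies tw(G) ≤ 4. For the lower bound, the 5 vertices {1, 3, 5, 6, 8} are pairwise adjacent, and any tree decomposition puts a clique entirely inside one bag — forcing width ≥ 4. Combining the bounds, tw(G) = 4.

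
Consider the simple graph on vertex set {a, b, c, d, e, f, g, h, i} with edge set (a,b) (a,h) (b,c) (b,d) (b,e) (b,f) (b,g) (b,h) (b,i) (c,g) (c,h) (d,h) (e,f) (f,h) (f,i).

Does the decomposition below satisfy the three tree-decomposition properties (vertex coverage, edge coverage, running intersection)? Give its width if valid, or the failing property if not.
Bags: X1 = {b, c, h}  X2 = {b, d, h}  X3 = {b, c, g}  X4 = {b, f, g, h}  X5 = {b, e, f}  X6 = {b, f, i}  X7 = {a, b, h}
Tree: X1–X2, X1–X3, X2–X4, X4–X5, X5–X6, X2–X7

No — bags containing vertex g are not connected in the tree.

A tree decomposition must satisfy three properties: every vertex lies in some bag; for every edge, both endpoints lie together in some bag; and for every vertex, the bags containing it form a connected subtree. Here bags containing vertex g are not connected in the tree, so the decomposition is invalid.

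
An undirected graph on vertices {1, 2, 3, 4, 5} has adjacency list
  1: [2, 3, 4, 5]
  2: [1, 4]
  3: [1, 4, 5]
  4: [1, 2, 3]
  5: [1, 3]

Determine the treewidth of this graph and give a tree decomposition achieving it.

Treewidth 2.
Bags: B1 = {1, 3, 4}  B2 = {1, 2, 4}  B3 = {1, 3, 5}
Tree: B1–B2, B1–B3

Each bag holds 3 vertices, so the decomposition has width 2, which upper-bounds the treewidth. On the other hand G contains the 3-clique {1, 2, 4}. A clique must lie in a single bag of any decomposition, so no decomposition can have width below 2. Therefore the treewidth is 2.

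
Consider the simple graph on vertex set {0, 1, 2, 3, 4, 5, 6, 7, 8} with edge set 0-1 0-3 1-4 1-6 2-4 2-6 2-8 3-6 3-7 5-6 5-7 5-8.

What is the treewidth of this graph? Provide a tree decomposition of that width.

The largest bag has 4 vertices, giving width 3; this decomposition certifies tw(G) ≤ 3. For the lower bound: the 4 vertex sets {0,1,4}, {2}, {6}, {3,5,7,8} are disjoint, each induces a connected subgraph, and every pair is joined by at least one edge of G. Contracting each set to a single vertex therefore yields K_{4} as a minor, and since treewidth is minor-monotone, tw(G) ≥ tw(K_{4}) = 3. The upper and lower bounds meet at 3, so that is the treewidth.

Treewidth 3.
One such decomposition:
Bags: B1 = {0, 1, 2, 4}  B2 = {0, 1, 2, 6}  B3 = {0, 2, 3, 6}  B4 = {2, 3, 6, 8}  B5 = {3, 5, 6, 8}  B6 = {3, 5, 7, 8}
Tree: B1–B2, B2–B3, B3–B4, B4–B5, B5–B6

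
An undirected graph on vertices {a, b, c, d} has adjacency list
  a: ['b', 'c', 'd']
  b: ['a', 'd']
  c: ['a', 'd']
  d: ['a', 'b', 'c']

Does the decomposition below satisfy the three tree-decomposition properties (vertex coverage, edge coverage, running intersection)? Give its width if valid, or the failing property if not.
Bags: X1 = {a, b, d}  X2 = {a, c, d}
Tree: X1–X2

Vertex coverage: the bags together contain {a, b, c, d}, the full vertex set. Edge coverage: each edge of G has both endpoints in at least one bag. Running intersection: for every vertex, the bags containing it form a connected subtree. All three properties hold, so this is a valid tree decomposition of width max|bag| − 1 = 2, and hence tw(G) ≤ 2.

Yes; width 2.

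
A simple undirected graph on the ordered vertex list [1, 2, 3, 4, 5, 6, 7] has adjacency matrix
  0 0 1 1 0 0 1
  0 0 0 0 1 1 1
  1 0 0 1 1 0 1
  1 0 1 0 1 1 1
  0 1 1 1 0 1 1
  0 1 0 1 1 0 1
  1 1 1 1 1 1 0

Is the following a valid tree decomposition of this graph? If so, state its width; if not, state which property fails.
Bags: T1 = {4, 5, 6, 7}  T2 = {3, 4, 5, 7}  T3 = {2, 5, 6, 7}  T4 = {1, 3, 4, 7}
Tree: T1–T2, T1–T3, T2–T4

Yes; width 3.

Every vertex of G appears in some bag (union = {1, 2, 3, 4, 5, 6, 7}); every edge is covered by a bag; and for each vertex v the set of bags containing v is connected in the bag tree. The decomposition is therefore valid. The largest bag has 4 vertices, so the width is 3.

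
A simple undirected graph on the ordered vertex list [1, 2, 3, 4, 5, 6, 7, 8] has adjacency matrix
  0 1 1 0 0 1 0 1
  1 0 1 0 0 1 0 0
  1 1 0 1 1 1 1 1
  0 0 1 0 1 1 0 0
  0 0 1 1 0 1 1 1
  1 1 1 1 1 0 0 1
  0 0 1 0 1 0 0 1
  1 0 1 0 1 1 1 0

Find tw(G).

A width-3 tree decomposition is:
Bags: B1 = {3, 5, 6, 8}  B2 = {1, 3, 6, 8}  B3 = {1, 2, 3, 6}  B4 = {3, 4, 5, 6}  B5 = {3, 5, 7, 8}
Tree: B1–B2, B2–B3, B1–B4, B1–B5
Every bag has size at most 4, so the width is 4 − 1 = 3 and tw(G) ≤ 3. For the lower bound, the 4 vertices {1, 3, 6, 8} are pairwise adjacent, and any tree decomposition puts a clique entirely inside one bag — forcing width ≥ 3. Hence tw(G) = 3 exactly.

3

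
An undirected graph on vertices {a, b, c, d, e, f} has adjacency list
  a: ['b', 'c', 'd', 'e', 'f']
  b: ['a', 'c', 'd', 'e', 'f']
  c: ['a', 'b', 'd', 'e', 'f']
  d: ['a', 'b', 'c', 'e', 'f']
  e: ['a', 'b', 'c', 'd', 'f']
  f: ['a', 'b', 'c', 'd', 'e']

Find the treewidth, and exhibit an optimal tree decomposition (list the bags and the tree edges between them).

Treewidth 5.
Bags: B1 = {a, b, c, d, e, f}
Tree: (single bag)

A single bag containing all 6 vertices is trivially a valid decomposition of width 5. Conversely, {a, b, c, d, e, f} is a clique of size 6, and the vertices of any clique must share a bag in every tree decomposition; so some bag has ≥ 6 vertices and tw(G) ≥ 5. Combining the bounds, tw(G) = 5.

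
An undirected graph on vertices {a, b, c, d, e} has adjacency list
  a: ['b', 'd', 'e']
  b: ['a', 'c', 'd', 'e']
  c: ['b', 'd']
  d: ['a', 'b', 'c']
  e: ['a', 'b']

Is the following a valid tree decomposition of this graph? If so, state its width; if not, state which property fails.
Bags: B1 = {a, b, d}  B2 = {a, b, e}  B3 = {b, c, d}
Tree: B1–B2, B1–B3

Every vertex of G appears in some bag (union = {a, b, c, d, e}); every edge is covered by a bag; and for each vertex v the set of bags containing v is connected in the bag tree. The decomposition is therefore valid. The largest bag has 3 vertices, so the width is 2.

Yes; width 2.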